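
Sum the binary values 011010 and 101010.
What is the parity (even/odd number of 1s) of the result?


011010 = 26
101010 = 42
Sum = 68 = 1000100
1s count = 2

even parity (2 ones in 1000100)


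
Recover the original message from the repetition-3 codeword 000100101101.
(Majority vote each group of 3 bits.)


Groups: 000, 100, 101, 101
Majority votes: 0011

0011


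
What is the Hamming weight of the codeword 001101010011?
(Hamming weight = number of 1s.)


Counting 1s in 001101010011

6


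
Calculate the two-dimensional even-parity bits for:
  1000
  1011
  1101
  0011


Row parities: 1110
Column parities: 1101

Row P: 1110, Col P: 1101, Corner: 1


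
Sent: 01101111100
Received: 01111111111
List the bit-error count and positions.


XOR: 00010000011

3 error(s) at position(s): 3, 9, 10


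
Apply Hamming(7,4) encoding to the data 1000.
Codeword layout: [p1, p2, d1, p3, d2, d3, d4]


Parity bits: p1=1, p2=1, p3=0

1110000


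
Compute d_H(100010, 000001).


XOR: 100011
Count of 1s: 3

3


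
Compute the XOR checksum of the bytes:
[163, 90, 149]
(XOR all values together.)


XOR chain: 163 ^ 90 ^ 149 = 108

108


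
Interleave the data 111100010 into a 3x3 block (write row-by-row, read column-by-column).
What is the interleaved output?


Matrix:
  111
  100
  010
Read columns: 110101100

110101100


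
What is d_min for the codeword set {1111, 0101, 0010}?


Comparing all pairs, minimum distance: 2
Can detect 1 errors, correct 0 errors

2


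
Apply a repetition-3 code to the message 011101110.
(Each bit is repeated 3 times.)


Each bit -> 3 copies

000111111111000111111111000


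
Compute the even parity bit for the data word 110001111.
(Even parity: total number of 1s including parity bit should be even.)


Number of 1s in data: 6
Parity bit: 0

0


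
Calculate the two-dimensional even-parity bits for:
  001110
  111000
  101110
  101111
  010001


Row parities: 11010
Column parities: 100110

Row P: 11010, Col P: 100110, Corner: 1


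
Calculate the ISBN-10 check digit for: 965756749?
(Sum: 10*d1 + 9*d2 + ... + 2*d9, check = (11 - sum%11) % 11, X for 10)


Weighted sum: 351
351 mod 11 = 10

Check digit: 1


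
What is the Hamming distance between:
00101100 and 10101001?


XOR: 10000101
Count of 1s: 3

3


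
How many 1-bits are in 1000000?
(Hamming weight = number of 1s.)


Counting 1s in 1000000

1


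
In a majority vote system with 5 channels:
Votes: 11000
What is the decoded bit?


Ones: 2 out of 5
Threshold: 3

0 (2/5 voted 1)


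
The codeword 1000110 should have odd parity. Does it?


Number of 1s: 3

Yes, parity is correct (3 ones)


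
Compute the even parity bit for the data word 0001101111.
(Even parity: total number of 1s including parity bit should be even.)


Number of 1s in data: 6
Parity bit: 0

0


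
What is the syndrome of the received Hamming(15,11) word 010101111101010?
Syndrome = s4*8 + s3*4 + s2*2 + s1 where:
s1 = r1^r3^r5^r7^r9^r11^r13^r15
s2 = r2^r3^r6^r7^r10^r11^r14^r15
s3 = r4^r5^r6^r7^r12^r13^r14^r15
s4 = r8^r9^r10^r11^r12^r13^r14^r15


s1=0, s2=1, s3=1, s4=1

Syndrome = 14 (error at position 14)


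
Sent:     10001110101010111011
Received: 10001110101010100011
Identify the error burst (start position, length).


XOR: 00000000000000011000

Burst at position 15, length 2


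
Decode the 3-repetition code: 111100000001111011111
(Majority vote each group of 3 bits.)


Groups: 111, 100, 000, 001, 111, 011, 111
Majority votes: 1000111

1000111


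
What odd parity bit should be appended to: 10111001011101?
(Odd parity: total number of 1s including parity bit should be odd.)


Number of 1s in data: 9
Parity bit: 0

0


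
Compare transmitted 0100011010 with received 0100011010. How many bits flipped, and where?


XOR: 0000000000

0 errors (received matches sent)


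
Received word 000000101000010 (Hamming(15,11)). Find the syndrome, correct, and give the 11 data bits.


Syndrome = 0: no error detected

Data: 00011000010 (no errors)


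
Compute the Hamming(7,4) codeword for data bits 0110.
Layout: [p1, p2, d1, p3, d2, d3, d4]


Parity bits: p1=1, p2=1, p3=0

1100110


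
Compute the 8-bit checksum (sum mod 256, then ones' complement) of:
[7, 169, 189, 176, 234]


Sum = 775 mod 256 = 7
Complement = 248

248


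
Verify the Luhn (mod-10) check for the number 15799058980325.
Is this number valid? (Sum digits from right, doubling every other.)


Luhn sum = 68
68 mod 10 = 8

Invalid (Luhn sum mod 10 = 8)


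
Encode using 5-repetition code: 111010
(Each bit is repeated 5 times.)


Each bit -> 5 copies

111111111111111000001111100000


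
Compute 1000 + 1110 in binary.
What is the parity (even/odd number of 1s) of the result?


1000 = 8
1110 = 14
Sum = 22 = 10110
1s count = 3

odd parity (3 ones in 10110)


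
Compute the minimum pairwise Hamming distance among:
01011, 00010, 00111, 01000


Comparing all pairs, minimum distance: 2
Can detect 1 errors, correct 0 errors

2


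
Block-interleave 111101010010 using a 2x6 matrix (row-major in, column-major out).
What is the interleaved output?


Matrix:
  111101
  010010
Read columns: 101110100110

101110100110


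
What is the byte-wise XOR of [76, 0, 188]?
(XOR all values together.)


XOR chain: 76 ^ 0 ^ 188 = 240

240


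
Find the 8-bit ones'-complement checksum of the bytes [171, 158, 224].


Sum = 553 mod 256 = 41
Complement = 214

214


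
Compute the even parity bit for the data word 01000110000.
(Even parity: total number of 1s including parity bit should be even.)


Number of 1s in data: 3
Parity bit: 1

1


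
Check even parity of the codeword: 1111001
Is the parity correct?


Number of 1s: 5

No, parity error (5 ones)


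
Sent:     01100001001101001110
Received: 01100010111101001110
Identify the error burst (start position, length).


XOR: 00000011110000000000

Burst at position 6, length 4


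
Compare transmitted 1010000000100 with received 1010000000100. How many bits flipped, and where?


XOR: 0000000000000

0 errors (received matches sent)


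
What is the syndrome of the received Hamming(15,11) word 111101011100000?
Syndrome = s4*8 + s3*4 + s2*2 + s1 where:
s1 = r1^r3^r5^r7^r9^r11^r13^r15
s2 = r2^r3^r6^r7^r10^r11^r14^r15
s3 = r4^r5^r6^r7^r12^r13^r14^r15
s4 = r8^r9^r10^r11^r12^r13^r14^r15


s1=1, s2=0, s3=0, s4=1

Syndrome = 9 (error at position 9)


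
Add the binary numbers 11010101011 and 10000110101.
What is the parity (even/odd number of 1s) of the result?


11010101011 = 1707
10000110101 = 1077
Sum = 2784 = 101011100000
1s count = 5

odd parity (5 ones in 101011100000)


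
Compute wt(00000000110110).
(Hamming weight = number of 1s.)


Counting 1s in 00000000110110

4


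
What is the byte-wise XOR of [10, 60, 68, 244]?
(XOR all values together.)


XOR chain: 10 ^ 60 ^ 68 ^ 244 = 134

134


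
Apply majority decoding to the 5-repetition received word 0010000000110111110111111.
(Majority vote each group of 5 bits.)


Groups: 00100, 00000, 11011, 11101, 11111
Majority votes: 00111

00111


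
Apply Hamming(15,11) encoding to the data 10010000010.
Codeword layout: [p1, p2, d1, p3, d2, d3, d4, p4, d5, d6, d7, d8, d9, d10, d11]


Parity bits: p1=0, p2=1, p3=0, p4=1

011000110000010


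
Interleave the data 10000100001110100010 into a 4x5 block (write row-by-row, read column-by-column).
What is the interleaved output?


Matrix:
  10000
  10000
  11101
  00010
Read columns: 11100010001000010010

11100010001000010010


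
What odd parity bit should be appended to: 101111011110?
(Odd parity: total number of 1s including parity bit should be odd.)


Number of 1s in data: 9
Parity bit: 0

0


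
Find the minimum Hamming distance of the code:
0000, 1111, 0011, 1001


Comparing all pairs, minimum distance: 2
Can detect 1 errors, correct 0 errors

2


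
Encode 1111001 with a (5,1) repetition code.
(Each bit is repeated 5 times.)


Each bit -> 5 copies

11111111111111111111000000000011111


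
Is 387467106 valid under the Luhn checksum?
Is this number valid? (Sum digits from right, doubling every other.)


Luhn sum = 43
43 mod 10 = 3

Invalid (Luhn sum mod 10 = 3)


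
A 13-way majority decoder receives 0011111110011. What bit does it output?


Ones: 9 out of 13
Threshold: 7

1 (9/13 voted 1)


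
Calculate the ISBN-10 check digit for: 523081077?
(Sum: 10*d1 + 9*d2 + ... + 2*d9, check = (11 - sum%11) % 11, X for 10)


Weighted sum: 180
180 mod 11 = 4

Check digit: 7


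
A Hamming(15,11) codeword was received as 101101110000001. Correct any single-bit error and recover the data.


Syndrome = 0: no error detected

Data: 10110000001 (no errors)


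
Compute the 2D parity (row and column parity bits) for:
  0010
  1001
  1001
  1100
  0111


Row parities: 10001
Column parities: 1001

Row P: 10001, Col P: 1001, Corner: 0


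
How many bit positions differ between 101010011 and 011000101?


XOR: 110010110
Count of 1s: 5

5


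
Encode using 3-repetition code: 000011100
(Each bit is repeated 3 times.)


Each bit -> 3 copies

000000000000111111111000000


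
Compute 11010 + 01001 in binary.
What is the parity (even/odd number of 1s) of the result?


11010 = 26
01001 = 9
Sum = 35 = 100011
1s count = 3

odd parity (3 ones in 100011)


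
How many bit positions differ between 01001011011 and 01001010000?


XOR: 00000001011
Count of 1s: 3

3


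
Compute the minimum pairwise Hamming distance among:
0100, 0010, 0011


Comparing all pairs, minimum distance: 1
Can detect 0 errors, correct 0 errors

1


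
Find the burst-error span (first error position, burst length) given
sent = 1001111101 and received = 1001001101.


XOR: 0000110000

Burst at position 4, length 2


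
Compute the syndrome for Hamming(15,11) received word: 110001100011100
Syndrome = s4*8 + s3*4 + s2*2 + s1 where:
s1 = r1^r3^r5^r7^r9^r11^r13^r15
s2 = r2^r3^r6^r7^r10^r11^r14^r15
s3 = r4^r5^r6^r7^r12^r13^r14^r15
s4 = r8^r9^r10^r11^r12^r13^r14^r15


s1=0, s2=0, s3=0, s4=1

Syndrome = 8 (error at position 8)


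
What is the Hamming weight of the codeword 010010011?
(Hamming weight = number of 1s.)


Counting 1s in 010010011

4


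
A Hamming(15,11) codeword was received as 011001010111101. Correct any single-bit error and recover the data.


Syndrome = 0: no error detected

Data: 10100111101 (no errors)


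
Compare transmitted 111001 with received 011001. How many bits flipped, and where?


XOR: 100000

1 error(s) at position(s): 0


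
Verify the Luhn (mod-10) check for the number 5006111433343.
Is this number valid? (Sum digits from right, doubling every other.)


Luhn sum = 43
43 mod 10 = 3

Invalid (Luhn sum mod 10 = 3)


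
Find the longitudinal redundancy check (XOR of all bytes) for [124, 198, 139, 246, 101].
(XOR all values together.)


XOR chain: 124 ^ 198 ^ 139 ^ 246 ^ 101 = 162

162


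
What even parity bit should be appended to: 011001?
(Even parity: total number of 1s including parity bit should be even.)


Number of 1s in data: 3
Parity bit: 1

1


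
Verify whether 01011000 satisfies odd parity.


Number of 1s: 3

Yes, parity is correct (3 ones)


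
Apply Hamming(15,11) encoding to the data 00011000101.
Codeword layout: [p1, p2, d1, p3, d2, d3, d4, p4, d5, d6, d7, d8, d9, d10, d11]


Parity bits: p1=0, p2=0, p3=1, p4=1

000100111000101


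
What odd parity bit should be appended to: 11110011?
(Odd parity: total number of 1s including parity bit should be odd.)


Number of 1s in data: 6
Parity bit: 1

1


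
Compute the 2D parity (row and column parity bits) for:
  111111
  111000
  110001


Row parities: 011
Column parities: 110110

Row P: 011, Col P: 110110, Corner: 0


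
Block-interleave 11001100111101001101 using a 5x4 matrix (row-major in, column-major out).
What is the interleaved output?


Matrix:
  1100
  1100
  1111
  0100
  1101
Read columns: 11101111110010000101

11101111110010000101


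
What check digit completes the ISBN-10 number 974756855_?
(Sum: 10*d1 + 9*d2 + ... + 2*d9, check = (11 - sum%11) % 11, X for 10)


Weighted sum: 351
351 mod 11 = 10

Check digit: 1


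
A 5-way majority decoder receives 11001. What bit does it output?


Ones: 3 out of 5
Threshold: 3

1 (3/5 voted 1)


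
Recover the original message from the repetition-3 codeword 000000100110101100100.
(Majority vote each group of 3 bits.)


Groups: 000, 000, 100, 110, 101, 100, 100
Majority votes: 0001100

0001100


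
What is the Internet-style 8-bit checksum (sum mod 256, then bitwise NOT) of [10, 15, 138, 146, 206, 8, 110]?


Sum = 633 mod 256 = 121
Complement = 134

134


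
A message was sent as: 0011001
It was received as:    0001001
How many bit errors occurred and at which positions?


XOR: 0010000

1 error(s) at position(s): 2


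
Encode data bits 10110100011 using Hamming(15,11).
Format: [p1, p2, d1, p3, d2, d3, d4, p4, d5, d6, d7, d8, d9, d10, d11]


Parity bits: p1=1, p2=0, p3=0, p4=1

101001110100011


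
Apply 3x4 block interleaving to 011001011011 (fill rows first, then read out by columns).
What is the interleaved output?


Matrix:
  0110
  0101
  1011
Read columns: 001110101011

001110101011


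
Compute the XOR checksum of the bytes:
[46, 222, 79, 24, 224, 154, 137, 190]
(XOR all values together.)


XOR chain: 46 ^ 222 ^ 79 ^ 24 ^ 224 ^ 154 ^ 137 ^ 190 = 234

234


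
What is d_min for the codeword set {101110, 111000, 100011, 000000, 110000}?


Comparing all pairs, minimum distance: 1
Can detect 0 errors, correct 0 errors

1


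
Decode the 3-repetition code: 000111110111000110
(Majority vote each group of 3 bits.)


Groups: 000, 111, 110, 111, 000, 110
Majority votes: 011101

011101


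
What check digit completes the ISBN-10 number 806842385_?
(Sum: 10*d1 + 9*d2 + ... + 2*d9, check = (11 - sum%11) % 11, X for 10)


Weighted sum: 264
264 mod 11 = 0

Check digit: 0


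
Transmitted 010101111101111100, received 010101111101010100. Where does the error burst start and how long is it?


XOR: 000000000000101000

Burst at position 12, length 3


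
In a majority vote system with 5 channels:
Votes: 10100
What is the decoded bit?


Ones: 2 out of 5
Threshold: 3

0 (2/5 voted 1)


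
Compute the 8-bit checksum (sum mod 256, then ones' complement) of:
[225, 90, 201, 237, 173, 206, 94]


Sum = 1226 mod 256 = 202
Complement = 53

53


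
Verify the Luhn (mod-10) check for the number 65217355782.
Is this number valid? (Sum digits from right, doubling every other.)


Luhn sum = 46
46 mod 10 = 6

Invalid (Luhn sum mod 10 = 6)


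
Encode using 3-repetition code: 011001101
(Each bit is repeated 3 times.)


Each bit -> 3 copies

000111111000000111111000111


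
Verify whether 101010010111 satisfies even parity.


Number of 1s: 7

No, parity error (7 ones)


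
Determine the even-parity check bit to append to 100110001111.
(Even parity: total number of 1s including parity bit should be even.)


Number of 1s in data: 7
Parity bit: 1

1


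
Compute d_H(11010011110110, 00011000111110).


XOR: 11001011001000
Count of 1s: 6

6


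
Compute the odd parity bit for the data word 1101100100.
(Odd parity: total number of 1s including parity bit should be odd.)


Number of 1s in data: 5
Parity bit: 0

0


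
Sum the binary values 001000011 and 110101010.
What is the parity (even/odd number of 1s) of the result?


001000011 = 67
110101010 = 426
Sum = 493 = 111101101
1s count = 7

odd parity (7 ones in 111101101)


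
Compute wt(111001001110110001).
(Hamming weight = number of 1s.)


Counting 1s in 111001001110110001

10


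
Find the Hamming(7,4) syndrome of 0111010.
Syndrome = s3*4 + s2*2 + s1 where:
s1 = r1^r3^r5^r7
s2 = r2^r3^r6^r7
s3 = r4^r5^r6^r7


s1=1, s2=1, s3=0

Syndrome = 3 (error at position 3)


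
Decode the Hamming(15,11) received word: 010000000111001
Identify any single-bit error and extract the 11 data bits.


Syndrome = 0: no error detected

Data: 00000111001 (no errors)


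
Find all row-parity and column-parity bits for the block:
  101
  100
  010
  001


Row parities: 0111
Column parities: 010

Row P: 0111, Col P: 010, Corner: 1


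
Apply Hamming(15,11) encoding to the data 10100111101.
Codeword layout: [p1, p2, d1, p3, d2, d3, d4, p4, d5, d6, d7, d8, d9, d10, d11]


Parity bits: p1=0, p2=1, p3=0, p4=1

011001010111101


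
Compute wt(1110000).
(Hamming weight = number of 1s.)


Counting 1s in 1110000

3


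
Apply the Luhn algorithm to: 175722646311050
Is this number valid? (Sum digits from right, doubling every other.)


Luhn sum = 52
52 mod 10 = 2

Invalid (Luhn sum mod 10 = 2)


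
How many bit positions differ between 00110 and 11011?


XOR: 11101
Count of 1s: 4

4


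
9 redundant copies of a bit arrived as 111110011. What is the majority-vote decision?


Ones: 7 out of 9
Threshold: 5

1 (7/9 voted 1)


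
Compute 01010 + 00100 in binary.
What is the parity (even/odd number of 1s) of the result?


01010 = 10
00100 = 4
Sum = 14 = 1110
1s count = 3

odd parity (3 ones in 1110)


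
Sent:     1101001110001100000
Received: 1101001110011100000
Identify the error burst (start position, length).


XOR: 0000000000010000000

Burst at position 11, length 1


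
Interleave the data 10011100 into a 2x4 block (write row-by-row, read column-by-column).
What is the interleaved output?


Matrix:
  1001
  1100
Read columns: 11010010

11010010


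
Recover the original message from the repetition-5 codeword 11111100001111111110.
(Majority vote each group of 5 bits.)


Groups: 11111, 10000, 11111, 11110
Majority votes: 1011

1011


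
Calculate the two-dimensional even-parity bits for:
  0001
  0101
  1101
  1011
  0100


Row parities: 10111
Column parities: 0110

Row P: 10111, Col P: 0110, Corner: 0


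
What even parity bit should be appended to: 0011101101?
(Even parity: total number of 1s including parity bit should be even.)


Number of 1s in data: 6
Parity bit: 0

0


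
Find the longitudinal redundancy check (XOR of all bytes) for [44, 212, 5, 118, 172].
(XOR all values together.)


XOR chain: 44 ^ 212 ^ 5 ^ 118 ^ 172 = 39

39


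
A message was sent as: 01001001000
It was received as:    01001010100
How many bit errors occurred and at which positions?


XOR: 00000011100

3 error(s) at position(s): 6, 7, 8


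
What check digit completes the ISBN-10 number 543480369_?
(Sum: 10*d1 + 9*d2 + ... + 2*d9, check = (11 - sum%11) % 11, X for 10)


Weighted sum: 234
234 mod 11 = 3

Check digit: 8


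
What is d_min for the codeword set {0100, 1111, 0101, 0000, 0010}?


Comparing all pairs, minimum distance: 1
Can detect 0 errors, correct 0 errors

1


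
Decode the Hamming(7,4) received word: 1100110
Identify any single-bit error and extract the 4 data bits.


Syndrome = 0: no error detected

Data: 0110 (no errors)


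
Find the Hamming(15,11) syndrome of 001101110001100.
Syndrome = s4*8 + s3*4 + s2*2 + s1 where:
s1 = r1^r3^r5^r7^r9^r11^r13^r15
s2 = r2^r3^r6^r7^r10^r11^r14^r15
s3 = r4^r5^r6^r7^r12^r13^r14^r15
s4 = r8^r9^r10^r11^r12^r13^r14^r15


s1=1, s2=1, s3=1, s4=1

Syndrome = 15 (error at position 15)


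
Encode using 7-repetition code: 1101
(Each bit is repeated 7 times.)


Each bit -> 7 copies

1111111111111100000001111111


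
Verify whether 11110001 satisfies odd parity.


Number of 1s: 5

Yes, parity is correct (5 ones)


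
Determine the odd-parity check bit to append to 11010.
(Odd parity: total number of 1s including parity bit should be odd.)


Number of 1s in data: 3
Parity bit: 0

0


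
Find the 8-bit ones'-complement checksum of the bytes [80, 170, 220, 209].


Sum = 679 mod 256 = 167
Complement = 88

88


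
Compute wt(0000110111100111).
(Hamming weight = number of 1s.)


Counting 1s in 0000110111100111

9


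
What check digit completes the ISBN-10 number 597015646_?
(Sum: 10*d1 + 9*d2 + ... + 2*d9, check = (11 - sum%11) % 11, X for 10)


Weighted sum: 266
266 mod 11 = 2

Check digit: 9


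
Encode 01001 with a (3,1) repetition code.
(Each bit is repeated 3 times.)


Each bit -> 3 copies

000111000000111


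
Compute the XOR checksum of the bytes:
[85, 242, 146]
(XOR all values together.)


XOR chain: 85 ^ 242 ^ 146 = 53

53


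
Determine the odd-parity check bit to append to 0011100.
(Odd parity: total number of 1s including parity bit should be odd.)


Number of 1s in data: 3
Parity bit: 0

0


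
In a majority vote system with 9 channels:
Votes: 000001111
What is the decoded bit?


Ones: 4 out of 9
Threshold: 5

0 (4/9 voted 1)


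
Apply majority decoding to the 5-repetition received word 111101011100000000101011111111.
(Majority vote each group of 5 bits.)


Groups: 11110, 10111, 00000, 00010, 10111, 11111
Majority votes: 110011

110011


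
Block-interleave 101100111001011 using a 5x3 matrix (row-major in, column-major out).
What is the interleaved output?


Matrix:
  101
  100
  111
  001
  011
Read columns: 111000010110111

111000010110111


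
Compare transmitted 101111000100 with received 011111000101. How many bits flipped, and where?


XOR: 110000000001

3 error(s) at position(s): 0, 1, 11


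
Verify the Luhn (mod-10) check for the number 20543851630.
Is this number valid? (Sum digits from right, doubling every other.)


Luhn sum = 44
44 mod 10 = 4

Invalid (Luhn sum mod 10 = 4)


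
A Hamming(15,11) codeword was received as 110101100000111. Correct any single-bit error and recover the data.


Syndrome = 10: error at position 10

Data: 00110100111 (corrected bit 10)


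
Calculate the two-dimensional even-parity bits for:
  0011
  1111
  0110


Row parities: 000
Column parities: 1010

Row P: 000, Col P: 1010, Corner: 0


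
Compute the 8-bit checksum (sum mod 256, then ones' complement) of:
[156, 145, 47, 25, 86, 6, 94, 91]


Sum = 650 mod 256 = 138
Complement = 117

117


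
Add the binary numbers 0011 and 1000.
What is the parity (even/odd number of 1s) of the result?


0011 = 3
1000 = 8
Sum = 11 = 1011
1s count = 3

odd parity (3 ones in 1011)


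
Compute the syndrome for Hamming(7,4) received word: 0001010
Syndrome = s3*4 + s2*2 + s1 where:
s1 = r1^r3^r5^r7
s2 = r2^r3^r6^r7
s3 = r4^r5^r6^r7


s1=0, s2=1, s3=0

Syndrome = 2 (error at position 2)


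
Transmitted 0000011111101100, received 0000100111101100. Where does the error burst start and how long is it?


XOR: 0000111000000000

Burst at position 4, length 3


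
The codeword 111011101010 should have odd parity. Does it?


Number of 1s: 8

No, parity error (8 ones)


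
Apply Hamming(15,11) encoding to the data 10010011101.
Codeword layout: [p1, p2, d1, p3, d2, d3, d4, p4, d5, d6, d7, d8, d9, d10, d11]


Parity bits: p1=1, p2=0, p3=0, p4=0

101000100011101


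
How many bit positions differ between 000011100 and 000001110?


XOR: 000010010
Count of 1s: 2

2


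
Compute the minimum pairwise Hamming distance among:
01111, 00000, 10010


Comparing all pairs, minimum distance: 2
Can detect 1 errors, correct 0 errors

2


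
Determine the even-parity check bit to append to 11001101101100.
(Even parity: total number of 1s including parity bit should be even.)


Number of 1s in data: 8
Parity bit: 0

0


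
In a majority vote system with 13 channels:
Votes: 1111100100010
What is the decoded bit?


Ones: 7 out of 13
Threshold: 7

1 (7/13 voted 1)


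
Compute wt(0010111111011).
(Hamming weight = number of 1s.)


Counting 1s in 0010111111011

9


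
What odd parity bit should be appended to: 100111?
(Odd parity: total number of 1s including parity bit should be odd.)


Number of 1s in data: 4
Parity bit: 1

1


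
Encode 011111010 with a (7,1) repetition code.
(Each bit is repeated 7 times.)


Each bit -> 7 copies

000000011111111111111111111111111111111111000000011111110000000


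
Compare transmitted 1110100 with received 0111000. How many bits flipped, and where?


XOR: 1001100

3 error(s) at position(s): 0, 3, 4


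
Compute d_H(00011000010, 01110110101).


XOR: 01101110111
Count of 1s: 8

8


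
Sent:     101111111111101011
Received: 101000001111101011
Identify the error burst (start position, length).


XOR: 000111110000000000

Burst at position 3, length 5


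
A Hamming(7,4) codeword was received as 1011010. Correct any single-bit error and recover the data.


Syndrome = 0: no error detected

Data: 1010 (no errors)


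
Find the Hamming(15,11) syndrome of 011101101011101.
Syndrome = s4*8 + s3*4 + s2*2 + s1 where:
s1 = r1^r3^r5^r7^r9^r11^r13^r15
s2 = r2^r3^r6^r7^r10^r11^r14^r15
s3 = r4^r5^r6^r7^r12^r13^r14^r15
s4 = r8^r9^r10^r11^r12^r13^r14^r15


s1=0, s2=0, s3=0, s4=1

Syndrome = 8 (error at position 8)


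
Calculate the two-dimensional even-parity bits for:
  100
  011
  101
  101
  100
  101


Row parities: 100010
Column parities: 110

Row P: 100010, Col P: 110, Corner: 0


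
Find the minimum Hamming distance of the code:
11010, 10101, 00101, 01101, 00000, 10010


Comparing all pairs, minimum distance: 1
Can detect 0 errors, correct 0 errors

1


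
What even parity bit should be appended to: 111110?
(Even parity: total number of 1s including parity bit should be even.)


Number of 1s in data: 5
Parity bit: 1

1


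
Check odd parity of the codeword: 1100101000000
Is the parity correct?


Number of 1s: 4

No, parity error (4 ones)


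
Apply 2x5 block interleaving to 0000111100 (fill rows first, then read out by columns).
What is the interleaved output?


Matrix:
  00001
  11100
Read columns: 0101010010

0101010010


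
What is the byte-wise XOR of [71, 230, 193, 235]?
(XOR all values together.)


XOR chain: 71 ^ 230 ^ 193 ^ 235 = 139

139


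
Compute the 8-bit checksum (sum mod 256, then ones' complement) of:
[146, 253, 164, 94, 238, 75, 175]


Sum = 1145 mod 256 = 121
Complement = 134

134


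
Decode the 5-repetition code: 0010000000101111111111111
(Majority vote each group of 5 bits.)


Groups: 00100, 00000, 10111, 11111, 11111
Majority votes: 00111

00111


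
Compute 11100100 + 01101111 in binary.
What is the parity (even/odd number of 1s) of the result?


11100100 = 228
01101111 = 111
Sum = 339 = 101010011
1s count = 5

odd parity (5 ones in 101010011)


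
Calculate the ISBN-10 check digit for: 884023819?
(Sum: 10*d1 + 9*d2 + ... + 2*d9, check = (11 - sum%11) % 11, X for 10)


Weighted sum: 264
264 mod 11 = 0

Check digit: 0


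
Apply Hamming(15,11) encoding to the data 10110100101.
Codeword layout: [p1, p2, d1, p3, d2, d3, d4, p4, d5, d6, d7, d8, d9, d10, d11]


Parity bits: p1=0, p2=1, p3=0, p4=1

011001110100101


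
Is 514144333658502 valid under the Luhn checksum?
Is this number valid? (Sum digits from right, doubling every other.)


Luhn sum = 59
59 mod 10 = 9

Invalid (Luhn sum mod 10 = 9)


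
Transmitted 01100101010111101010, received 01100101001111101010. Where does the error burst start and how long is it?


XOR: 00000000011000000000

Burst at position 9, length 2


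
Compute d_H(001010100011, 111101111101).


XOR: 110111011110
Count of 1s: 9

9


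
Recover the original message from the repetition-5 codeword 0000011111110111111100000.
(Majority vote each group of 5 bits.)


Groups: 00000, 11111, 11011, 11111, 00000
Majority votes: 01110

01110


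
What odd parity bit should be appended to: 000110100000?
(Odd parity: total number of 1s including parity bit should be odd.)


Number of 1s in data: 3
Parity bit: 0

0


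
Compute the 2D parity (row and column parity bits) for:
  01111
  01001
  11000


Row parities: 000
Column parities: 11110

Row P: 000, Col P: 11110, Corner: 0


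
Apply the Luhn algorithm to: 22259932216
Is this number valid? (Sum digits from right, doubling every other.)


Luhn sum = 44
44 mod 10 = 4

Invalid (Luhn sum mod 10 = 4)


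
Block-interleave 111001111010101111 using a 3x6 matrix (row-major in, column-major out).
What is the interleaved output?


Matrix:
  111001
  111010
  101111
Read columns: 111110111001011101

111110111001011101


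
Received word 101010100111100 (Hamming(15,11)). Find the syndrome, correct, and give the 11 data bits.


Syndrome = 0: no error detected

Data: 11010111100 (no errors)


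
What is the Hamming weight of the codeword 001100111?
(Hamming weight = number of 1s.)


Counting 1s in 001100111

5


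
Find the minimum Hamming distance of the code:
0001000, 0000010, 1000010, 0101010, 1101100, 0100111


Comparing all pairs, minimum distance: 1
Can detect 0 errors, correct 0 errors

1


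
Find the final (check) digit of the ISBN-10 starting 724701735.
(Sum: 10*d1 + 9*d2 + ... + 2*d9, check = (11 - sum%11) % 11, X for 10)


Weighted sum: 221
221 mod 11 = 1

Check digit: X


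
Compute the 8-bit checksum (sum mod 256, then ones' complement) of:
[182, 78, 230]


Sum = 490 mod 256 = 234
Complement = 21

21


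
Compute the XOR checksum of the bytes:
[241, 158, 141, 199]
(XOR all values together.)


XOR chain: 241 ^ 158 ^ 141 ^ 199 = 37

37


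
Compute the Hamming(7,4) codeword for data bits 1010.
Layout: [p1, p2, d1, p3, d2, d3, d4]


Parity bits: p1=1, p2=0, p3=1

1011010


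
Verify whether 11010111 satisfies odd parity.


Number of 1s: 6

No, parity error (6 ones)


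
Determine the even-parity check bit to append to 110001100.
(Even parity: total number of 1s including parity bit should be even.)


Number of 1s in data: 4
Parity bit: 0

0


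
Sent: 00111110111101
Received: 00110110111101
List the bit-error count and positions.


XOR: 00001000000000

1 error(s) at position(s): 4


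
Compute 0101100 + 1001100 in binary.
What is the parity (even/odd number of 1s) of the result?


0101100 = 44
1001100 = 76
Sum = 120 = 1111000
1s count = 4

even parity (4 ones in 1111000)


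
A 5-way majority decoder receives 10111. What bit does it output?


Ones: 4 out of 5
Threshold: 3

1 (4/5 voted 1)


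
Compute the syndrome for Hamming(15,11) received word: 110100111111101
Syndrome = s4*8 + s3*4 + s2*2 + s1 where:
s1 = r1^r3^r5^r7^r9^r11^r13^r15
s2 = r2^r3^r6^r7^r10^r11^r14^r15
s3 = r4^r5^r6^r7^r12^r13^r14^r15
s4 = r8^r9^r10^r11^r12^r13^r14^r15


s1=0, s2=1, s3=1, s4=1

Syndrome = 14 (error at position 14)


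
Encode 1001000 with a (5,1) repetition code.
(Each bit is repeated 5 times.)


Each bit -> 5 copies

11111000000000011111000000000000000


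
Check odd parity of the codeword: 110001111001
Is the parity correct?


Number of 1s: 7

Yes, parity is correct (7 ones)


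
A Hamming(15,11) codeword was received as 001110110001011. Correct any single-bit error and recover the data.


Syndrome = 0: no error detected

Data: 11010001011 (no errors)


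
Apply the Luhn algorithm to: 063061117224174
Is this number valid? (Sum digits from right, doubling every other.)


Luhn sum = 48
48 mod 10 = 8

Invalid (Luhn sum mod 10 = 8)


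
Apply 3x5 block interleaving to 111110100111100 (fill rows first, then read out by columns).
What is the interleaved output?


Matrix:
  11111
  01001
  11100
Read columns: 101111101100110

101111101100110


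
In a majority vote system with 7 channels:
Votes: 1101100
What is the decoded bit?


Ones: 4 out of 7
Threshold: 4

1 (4/7 voted 1)


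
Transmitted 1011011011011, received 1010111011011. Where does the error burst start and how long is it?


XOR: 0001100000000

Burst at position 3, length 2


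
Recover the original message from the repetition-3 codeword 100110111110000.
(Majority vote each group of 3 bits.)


Groups: 100, 110, 111, 110, 000
Majority votes: 01110

01110


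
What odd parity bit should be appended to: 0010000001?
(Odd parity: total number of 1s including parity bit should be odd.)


Number of 1s in data: 2
Parity bit: 1

1


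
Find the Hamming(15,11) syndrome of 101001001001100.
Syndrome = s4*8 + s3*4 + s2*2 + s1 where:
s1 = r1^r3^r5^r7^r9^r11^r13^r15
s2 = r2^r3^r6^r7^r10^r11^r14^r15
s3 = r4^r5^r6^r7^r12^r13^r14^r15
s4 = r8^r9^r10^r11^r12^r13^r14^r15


s1=0, s2=0, s3=1, s4=1

Syndrome = 12 (error at position 12)


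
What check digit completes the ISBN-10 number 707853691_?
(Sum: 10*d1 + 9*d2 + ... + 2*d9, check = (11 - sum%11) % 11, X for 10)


Weighted sum: 280
280 mod 11 = 5

Check digit: 6


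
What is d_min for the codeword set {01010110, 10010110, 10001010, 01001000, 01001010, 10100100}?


Comparing all pairs, minimum distance: 1
Can detect 0 errors, correct 0 errors

1


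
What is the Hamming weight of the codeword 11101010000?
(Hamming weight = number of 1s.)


Counting 1s in 11101010000

5


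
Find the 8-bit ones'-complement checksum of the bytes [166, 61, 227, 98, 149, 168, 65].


Sum = 934 mod 256 = 166
Complement = 89

89


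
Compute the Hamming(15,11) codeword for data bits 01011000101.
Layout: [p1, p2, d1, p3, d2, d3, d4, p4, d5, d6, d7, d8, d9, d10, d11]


Parity bits: p1=1, p2=0, p3=0, p4=1

100010111000101


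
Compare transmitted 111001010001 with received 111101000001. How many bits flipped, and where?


XOR: 000100010000

2 error(s) at position(s): 3, 7


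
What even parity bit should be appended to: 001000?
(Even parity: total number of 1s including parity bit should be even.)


Number of 1s in data: 1
Parity bit: 1

1


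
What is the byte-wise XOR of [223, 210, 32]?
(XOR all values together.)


XOR chain: 223 ^ 210 ^ 32 = 45

45


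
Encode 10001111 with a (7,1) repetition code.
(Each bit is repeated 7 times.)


Each bit -> 7 copies

11111110000000000000000000001111111111111111111111111111


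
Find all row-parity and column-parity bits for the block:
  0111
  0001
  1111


Row parities: 110
Column parities: 1001

Row P: 110, Col P: 1001, Corner: 0


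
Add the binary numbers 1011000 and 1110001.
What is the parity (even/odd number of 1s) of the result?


1011000 = 88
1110001 = 113
Sum = 201 = 11001001
1s count = 4

even parity (4 ones in 11001001)


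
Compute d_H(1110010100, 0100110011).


XOR: 1010100111
Count of 1s: 6

6


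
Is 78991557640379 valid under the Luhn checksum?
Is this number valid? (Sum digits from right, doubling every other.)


Luhn sum = 70
70 mod 10 = 0

Valid (Luhn sum mod 10 = 0)


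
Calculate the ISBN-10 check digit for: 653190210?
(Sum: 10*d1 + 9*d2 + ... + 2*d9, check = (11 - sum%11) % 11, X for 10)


Weighted sum: 201
201 mod 11 = 3

Check digit: 8


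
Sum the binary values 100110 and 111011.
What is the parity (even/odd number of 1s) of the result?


100110 = 38
111011 = 59
Sum = 97 = 1100001
1s count = 3

odd parity (3 ones in 1100001)


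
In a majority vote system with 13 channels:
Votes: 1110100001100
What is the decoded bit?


Ones: 6 out of 13
Threshold: 7

0 (6/13 voted 1)


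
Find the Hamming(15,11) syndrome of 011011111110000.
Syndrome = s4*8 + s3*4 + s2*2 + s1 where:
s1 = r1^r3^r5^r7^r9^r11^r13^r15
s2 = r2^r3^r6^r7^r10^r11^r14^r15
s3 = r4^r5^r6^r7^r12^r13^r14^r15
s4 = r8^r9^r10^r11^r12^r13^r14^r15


s1=1, s2=0, s3=1, s4=0

Syndrome = 5 (error at position 5)


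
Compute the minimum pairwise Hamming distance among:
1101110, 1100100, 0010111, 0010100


Comparing all pairs, minimum distance: 2
Can detect 1 errors, correct 0 errors

2


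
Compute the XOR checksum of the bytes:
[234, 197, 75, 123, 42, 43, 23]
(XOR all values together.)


XOR chain: 234 ^ 197 ^ 75 ^ 123 ^ 42 ^ 43 ^ 23 = 9

9


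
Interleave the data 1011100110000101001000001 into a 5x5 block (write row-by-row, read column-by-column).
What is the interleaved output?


Matrix:
  10111
  00110
  00010
  10010
  00001
Read columns: 1001000000110001111010001

1001000000110001111010001


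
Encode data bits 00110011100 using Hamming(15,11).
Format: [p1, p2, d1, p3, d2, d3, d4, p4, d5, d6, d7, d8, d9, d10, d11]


Parity bits: p1=1, p2=1, p3=0, p4=1

110001110011100


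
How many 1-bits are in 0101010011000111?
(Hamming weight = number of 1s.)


Counting 1s in 0101010011000111

8


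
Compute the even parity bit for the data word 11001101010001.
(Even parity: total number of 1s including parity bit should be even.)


Number of 1s in data: 7
Parity bit: 1

1


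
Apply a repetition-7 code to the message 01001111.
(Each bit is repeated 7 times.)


Each bit -> 7 copies

00000001111111000000000000001111111111111111111111111111


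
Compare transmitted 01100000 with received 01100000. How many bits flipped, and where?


XOR: 00000000

0 errors (received matches sent)


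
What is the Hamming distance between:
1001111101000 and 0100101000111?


XOR: 1101010101111
Count of 1s: 9

9


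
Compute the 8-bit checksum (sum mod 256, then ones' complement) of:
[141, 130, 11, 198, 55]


Sum = 535 mod 256 = 23
Complement = 232

232


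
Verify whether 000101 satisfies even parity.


Number of 1s: 2

Yes, parity is correct (2 ones)


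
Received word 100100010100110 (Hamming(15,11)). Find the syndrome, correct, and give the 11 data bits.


Syndrome = 4: error at position 4

Data: 00000100110 (corrected bit 4)


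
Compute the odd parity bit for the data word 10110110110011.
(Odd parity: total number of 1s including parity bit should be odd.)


Number of 1s in data: 9
Parity bit: 0

0


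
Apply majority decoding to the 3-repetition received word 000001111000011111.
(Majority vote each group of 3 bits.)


Groups: 000, 001, 111, 000, 011, 111
Majority votes: 001011

001011


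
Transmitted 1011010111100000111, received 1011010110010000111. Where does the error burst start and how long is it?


XOR: 0000000001110000000

Burst at position 9, length 3


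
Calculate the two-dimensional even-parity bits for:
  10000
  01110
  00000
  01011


Row parities: 1101
Column parities: 10101

Row P: 1101, Col P: 10101, Corner: 1


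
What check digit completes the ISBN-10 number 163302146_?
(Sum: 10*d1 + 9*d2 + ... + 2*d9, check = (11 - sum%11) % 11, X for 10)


Weighted sum: 147
147 mod 11 = 4

Check digit: 7


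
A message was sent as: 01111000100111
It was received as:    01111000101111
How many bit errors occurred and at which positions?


XOR: 00000000001000

1 error(s) at position(s): 10


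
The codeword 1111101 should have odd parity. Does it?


Number of 1s: 6

No, parity error (6 ones)


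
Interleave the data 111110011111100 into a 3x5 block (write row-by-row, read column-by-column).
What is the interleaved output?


Matrix:
  11111
  00111
  11100
Read columns: 101101111110110

101101111110110


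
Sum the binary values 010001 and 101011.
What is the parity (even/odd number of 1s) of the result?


010001 = 17
101011 = 43
Sum = 60 = 111100
1s count = 4

even parity (4 ones in 111100)


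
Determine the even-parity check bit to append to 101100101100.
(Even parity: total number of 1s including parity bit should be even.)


Number of 1s in data: 6
Parity bit: 0

0


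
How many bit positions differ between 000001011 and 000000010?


XOR: 000001001
Count of 1s: 2

2


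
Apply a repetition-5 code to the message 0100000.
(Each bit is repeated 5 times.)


Each bit -> 5 copies

00000111110000000000000000000000000
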